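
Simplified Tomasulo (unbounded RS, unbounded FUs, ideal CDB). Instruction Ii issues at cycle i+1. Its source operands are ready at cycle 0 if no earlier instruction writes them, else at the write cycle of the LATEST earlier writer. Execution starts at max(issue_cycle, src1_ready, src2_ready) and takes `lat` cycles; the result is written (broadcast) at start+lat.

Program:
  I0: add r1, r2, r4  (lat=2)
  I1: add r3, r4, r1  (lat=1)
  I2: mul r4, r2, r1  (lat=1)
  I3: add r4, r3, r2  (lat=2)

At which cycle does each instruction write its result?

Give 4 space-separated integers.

I0 add r1: issue@1 deps=(None,None) exec_start@1 write@3
I1 add r3: issue@2 deps=(None,0) exec_start@3 write@4
I2 mul r4: issue@3 deps=(None,0) exec_start@3 write@4
I3 add r4: issue@4 deps=(1,None) exec_start@4 write@6

Answer: 3 4 4 6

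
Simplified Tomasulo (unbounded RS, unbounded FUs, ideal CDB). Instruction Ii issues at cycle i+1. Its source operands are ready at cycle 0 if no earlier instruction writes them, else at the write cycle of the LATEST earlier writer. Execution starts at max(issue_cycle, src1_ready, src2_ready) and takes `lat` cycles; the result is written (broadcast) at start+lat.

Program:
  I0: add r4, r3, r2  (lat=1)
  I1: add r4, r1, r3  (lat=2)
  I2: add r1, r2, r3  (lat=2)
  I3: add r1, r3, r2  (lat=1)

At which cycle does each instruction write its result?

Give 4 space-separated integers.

I0 add r4: issue@1 deps=(None,None) exec_start@1 write@2
I1 add r4: issue@2 deps=(None,None) exec_start@2 write@4
I2 add r1: issue@3 deps=(None,None) exec_start@3 write@5
I3 add r1: issue@4 deps=(None,None) exec_start@4 write@5

Answer: 2 4 5 5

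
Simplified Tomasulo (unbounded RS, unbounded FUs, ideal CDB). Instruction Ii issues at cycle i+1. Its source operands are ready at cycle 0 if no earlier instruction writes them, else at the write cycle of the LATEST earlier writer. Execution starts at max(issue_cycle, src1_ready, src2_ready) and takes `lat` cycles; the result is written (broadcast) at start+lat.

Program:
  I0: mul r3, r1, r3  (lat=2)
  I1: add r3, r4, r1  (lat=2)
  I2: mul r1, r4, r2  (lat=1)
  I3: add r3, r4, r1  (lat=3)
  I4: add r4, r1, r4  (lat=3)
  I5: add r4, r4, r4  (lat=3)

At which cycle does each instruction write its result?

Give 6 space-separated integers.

Answer: 3 4 4 7 8 11

Derivation:
I0 mul r3: issue@1 deps=(None,None) exec_start@1 write@3
I1 add r3: issue@2 deps=(None,None) exec_start@2 write@4
I2 mul r1: issue@3 deps=(None,None) exec_start@3 write@4
I3 add r3: issue@4 deps=(None,2) exec_start@4 write@7
I4 add r4: issue@5 deps=(2,None) exec_start@5 write@8
I5 add r4: issue@6 deps=(4,4) exec_start@8 write@11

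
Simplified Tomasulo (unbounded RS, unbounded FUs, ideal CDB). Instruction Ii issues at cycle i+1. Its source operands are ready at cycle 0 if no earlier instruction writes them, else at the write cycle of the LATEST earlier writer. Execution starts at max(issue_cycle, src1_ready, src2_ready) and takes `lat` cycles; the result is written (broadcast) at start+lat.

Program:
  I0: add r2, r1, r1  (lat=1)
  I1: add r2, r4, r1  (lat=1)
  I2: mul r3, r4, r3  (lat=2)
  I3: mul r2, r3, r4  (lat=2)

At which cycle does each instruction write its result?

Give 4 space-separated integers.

Answer: 2 3 5 7

Derivation:
I0 add r2: issue@1 deps=(None,None) exec_start@1 write@2
I1 add r2: issue@2 deps=(None,None) exec_start@2 write@3
I2 mul r3: issue@3 deps=(None,None) exec_start@3 write@5
I3 mul r2: issue@4 deps=(2,None) exec_start@5 write@7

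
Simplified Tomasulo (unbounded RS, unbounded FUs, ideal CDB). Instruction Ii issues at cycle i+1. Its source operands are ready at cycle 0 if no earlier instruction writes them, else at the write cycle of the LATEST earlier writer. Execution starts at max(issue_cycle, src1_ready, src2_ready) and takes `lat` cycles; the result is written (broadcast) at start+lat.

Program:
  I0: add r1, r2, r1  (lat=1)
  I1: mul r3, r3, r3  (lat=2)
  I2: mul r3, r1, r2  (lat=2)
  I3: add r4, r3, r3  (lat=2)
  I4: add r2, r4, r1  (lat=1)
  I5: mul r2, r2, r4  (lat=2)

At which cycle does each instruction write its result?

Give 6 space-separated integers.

I0 add r1: issue@1 deps=(None,None) exec_start@1 write@2
I1 mul r3: issue@2 deps=(None,None) exec_start@2 write@4
I2 mul r3: issue@3 deps=(0,None) exec_start@3 write@5
I3 add r4: issue@4 deps=(2,2) exec_start@5 write@7
I4 add r2: issue@5 deps=(3,0) exec_start@7 write@8
I5 mul r2: issue@6 deps=(4,3) exec_start@8 write@10

Answer: 2 4 5 7 8 10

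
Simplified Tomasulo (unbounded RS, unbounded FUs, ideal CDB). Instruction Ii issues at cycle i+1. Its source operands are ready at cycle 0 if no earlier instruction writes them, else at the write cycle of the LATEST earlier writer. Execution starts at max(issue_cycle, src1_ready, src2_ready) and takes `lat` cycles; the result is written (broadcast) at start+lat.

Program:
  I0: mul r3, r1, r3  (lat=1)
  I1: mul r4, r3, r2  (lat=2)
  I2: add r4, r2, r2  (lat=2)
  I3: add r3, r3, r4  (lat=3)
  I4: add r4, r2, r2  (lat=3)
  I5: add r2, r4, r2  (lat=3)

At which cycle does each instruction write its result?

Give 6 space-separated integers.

I0 mul r3: issue@1 deps=(None,None) exec_start@1 write@2
I1 mul r4: issue@2 deps=(0,None) exec_start@2 write@4
I2 add r4: issue@3 deps=(None,None) exec_start@3 write@5
I3 add r3: issue@4 deps=(0,2) exec_start@5 write@8
I4 add r4: issue@5 deps=(None,None) exec_start@5 write@8
I5 add r2: issue@6 deps=(4,None) exec_start@8 write@11

Answer: 2 4 5 8 8 11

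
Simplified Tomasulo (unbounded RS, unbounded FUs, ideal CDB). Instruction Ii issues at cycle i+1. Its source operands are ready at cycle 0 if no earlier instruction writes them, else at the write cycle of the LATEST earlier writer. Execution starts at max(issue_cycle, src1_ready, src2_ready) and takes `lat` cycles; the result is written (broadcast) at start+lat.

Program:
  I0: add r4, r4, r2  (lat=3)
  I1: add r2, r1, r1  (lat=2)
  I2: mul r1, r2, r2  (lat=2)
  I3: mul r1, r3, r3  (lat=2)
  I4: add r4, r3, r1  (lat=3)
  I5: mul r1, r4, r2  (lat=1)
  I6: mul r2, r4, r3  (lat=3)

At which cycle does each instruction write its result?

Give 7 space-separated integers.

I0 add r4: issue@1 deps=(None,None) exec_start@1 write@4
I1 add r2: issue@2 deps=(None,None) exec_start@2 write@4
I2 mul r1: issue@3 deps=(1,1) exec_start@4 write@6
I3 mul r1: issue@4 deps=(None,None) exec_start@4 write@6
I4 add r4: issue@5 deps=(None,3) exec_start@6 write@9
I5 mul r1: issue@6 deps=(4,1) exec_start@9 write@10
I6 mul r2: issue@7 deps=(4,None) exec_start@9 write@12

Answer: 4 4 6 6 9 10 12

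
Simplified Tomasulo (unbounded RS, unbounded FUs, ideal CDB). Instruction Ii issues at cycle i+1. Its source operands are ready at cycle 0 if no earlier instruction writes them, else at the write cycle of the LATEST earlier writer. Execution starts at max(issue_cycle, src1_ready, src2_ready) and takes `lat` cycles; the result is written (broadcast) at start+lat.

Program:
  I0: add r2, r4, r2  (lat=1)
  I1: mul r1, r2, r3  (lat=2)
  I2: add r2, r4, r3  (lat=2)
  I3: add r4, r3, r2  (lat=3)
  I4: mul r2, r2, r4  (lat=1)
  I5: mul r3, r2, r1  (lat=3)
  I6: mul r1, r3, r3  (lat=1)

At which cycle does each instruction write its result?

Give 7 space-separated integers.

Answer: 2 4 5 8 9 12 13

Derivation:
I0 add r2: issue@1 deps=(None,None) exec_start@1 write@2
I1 mul r1: issue@2 deps=(0,None) exec_start@2 write@4
I2 add r2: issue@3 deps=(None,None) exec_start@3 write@5
I3 add r4: issue@4 deps=(None,2) exec_start@5 write@8
I4 mul r2: issue@5 deps=(2,3) exec_start@8 write@9
I5 mul r3: issue@6 deps=(4,1) exec_start@9 write@12
I6 mul r1: issue@7 deps=(5,5) exec_start@12 write@13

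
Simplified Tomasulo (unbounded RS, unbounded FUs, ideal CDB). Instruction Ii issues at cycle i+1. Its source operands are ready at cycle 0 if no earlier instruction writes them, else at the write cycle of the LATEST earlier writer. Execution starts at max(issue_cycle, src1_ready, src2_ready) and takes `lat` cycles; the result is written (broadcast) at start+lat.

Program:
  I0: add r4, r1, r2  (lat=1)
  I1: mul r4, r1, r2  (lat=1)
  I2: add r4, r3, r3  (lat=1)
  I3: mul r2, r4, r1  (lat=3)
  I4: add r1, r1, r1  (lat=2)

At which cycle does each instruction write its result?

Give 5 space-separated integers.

I0 add r4: issue@1 deps=(None,None) exec_start@1 write@2
I1 mul r4: issue@2 deps=(None,None) exec_start@2 write@3
I2 add r4: issue@3 deps=(None,None) exec_start@3 write@4
I3 mul r2: issue@4 deps=(2,None) exec_start@4 write@7
I4 add r1: issue@5 deps=(None,None) exec_start@5 write@7

Answer: 2 3 4 7 7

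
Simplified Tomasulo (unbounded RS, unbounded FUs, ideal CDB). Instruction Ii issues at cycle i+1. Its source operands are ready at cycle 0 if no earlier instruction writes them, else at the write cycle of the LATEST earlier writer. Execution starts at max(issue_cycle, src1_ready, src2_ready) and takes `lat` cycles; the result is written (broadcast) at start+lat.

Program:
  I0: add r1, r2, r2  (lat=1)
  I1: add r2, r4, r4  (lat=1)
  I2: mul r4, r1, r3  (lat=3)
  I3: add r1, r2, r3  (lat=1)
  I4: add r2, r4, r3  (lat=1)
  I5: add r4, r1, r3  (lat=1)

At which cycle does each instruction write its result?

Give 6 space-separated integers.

I0 add r1: issue@1 deps=(None,None) exec_start@1 write@2
I1 add r2: issue@2 deps=(None,None) exec_start@2 write@3
I2 mul r4: issue@3 deps=(0,None) exec_start@3 write@6
I3 add r1: issue@4 deps=(1,None) exec_start@4 write@5
I4 add r2: issue@5 deps=(2,None) exec_start@6 write@7
I5 add r4: issue@6 deps=(3,None) exec_start@6 write@7

Answer: 2 3 6 5 7 7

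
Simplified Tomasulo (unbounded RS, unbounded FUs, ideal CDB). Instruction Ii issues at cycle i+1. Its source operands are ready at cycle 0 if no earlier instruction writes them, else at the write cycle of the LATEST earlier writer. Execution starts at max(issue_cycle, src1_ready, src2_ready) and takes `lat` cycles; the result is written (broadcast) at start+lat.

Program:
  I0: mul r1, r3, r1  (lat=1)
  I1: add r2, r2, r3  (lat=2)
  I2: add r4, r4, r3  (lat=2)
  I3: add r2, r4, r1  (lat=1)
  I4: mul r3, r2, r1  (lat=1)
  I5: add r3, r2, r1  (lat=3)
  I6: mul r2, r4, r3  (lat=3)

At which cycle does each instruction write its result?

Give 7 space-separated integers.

I0 mul r1: issue@1 deps=(None,None) exec_start@1 write@2
I1 add r2: issue@2 deps=(None,None) exec_start@2 write@4
I2 add r4: issue@3 deps=(None,None) exec_start@3 write@5
I3 add r2: issue@4 deps=(2,0) exec_start@5 write@6
I4 mul r3: issue@5 deps=(3,0) exec_start@6 write@7
I5 add r3: issue@6 deps=(3,0) exec_start@6 write@9
I6 mul r2: issue@7 deps=(2,5) exec_start@9 write@12

Answer: 2 4 5 6 7 9 12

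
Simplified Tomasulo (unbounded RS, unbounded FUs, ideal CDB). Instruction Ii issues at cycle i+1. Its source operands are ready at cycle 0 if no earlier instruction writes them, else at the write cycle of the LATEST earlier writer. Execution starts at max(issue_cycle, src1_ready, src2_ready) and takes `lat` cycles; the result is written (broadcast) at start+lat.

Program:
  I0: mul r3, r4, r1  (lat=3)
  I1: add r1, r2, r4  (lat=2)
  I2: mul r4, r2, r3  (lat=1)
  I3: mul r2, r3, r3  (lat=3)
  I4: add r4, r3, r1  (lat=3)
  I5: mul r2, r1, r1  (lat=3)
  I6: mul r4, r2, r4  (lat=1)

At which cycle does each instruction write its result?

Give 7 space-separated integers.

I0 mul r3: issue@1 deps=(None,None) exec_start@1 write@4
I1 add r1: issue@2 deps=(None,None) exec_start@2 write@4
I2 mul r4: issue@3 deps=(None,0) exec_start@4 write@5
I3 mul r2: issue@4 deps=(0,0) exec_start@4 write@7
I4 add r4: issue@5 deps=(0,1) exec_start@5 write@8
I5 mul r2: issue@6 deps=(1,1) exec_start@6 write@9
I6 mul r4: issue@7 deps=(5,4) exec_start@9 write@10

Answer: 4 4 5 7 8 9 10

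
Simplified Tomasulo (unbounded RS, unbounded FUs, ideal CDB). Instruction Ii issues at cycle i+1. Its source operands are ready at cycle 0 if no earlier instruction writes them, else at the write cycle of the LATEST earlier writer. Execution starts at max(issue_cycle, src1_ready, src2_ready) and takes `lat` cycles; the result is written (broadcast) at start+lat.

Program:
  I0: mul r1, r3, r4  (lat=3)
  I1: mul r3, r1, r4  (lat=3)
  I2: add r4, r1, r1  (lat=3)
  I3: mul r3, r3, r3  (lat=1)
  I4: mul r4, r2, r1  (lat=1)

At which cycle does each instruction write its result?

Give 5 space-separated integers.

Answer: 4 7 7 8 6

Derivation:
I0 mul r1: issue@1 deps=(None,None) exec_start@1 write@4
I1 mul r3: issue@2 deps=(0,None) exec_start@4 write@7
I2 add r4: issue@3 deps=(0,0) exec_start@4 write@7
I3 mul r3: issue@4 deps=(1,1) exec_start@7 write@8
I4 mul r4: issue@5 deps=(None,0) exec_start@5 write@6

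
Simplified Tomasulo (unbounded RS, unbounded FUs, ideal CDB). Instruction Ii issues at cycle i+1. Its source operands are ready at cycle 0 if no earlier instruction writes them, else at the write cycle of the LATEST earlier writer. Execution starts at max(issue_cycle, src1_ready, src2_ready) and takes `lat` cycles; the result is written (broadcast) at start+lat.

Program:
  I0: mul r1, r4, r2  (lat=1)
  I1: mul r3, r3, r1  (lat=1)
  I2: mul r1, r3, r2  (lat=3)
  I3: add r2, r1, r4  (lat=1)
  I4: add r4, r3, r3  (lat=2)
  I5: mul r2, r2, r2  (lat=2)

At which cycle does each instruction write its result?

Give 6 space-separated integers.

Answer: 2 3 6 7 7 9

Derivation:
I0 mul r1: issue@1 deps=(None,None) exec_start@1 write@2
I1 mul r3: issue@2 deps=(None,0) exec_start@2 write@3
I2 mul r1: issue@3 deps=(1,None) exec_start@3 write@6
I3 add r2: issue@4 deps=(2,None) exec_start@6 write@7
I4 add r4: issue@5 deps=(1,1) exec_start@5 write@7
I5 mul r2: issue@6 deps=(3,3) exec_start@7 write@9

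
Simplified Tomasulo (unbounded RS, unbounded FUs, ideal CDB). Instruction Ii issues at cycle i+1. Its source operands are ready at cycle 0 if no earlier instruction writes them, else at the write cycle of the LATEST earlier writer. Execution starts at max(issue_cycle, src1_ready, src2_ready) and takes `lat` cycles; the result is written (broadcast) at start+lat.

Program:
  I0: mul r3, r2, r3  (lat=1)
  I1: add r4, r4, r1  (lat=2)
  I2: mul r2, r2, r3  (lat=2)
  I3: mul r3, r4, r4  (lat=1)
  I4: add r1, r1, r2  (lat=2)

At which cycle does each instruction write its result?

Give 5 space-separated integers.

Answer: 2 4 5 5 7

Derivation:
I0 mul r3: issue@1 deps=(None,None) exec_start@1 write@2
I1 add r4: issue@2 deps=(None,None) exec_start@2 write@4
I2 mul r2: issue@3 deps=(None,0) exec_start@3 write@5
I3 mul r3: issue@4 deps=(1,1) exec_start@4 write@5
I4 add r1: issue@5 deps=(None,2) exec_start@5 write@7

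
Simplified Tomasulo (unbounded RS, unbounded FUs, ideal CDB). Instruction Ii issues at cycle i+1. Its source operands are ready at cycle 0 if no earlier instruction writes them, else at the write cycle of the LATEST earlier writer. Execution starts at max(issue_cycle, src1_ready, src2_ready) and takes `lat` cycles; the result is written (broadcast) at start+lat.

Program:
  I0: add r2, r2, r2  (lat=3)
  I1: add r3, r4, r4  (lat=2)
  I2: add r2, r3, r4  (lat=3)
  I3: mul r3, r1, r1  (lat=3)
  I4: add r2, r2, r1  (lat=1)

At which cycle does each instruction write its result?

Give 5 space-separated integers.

I0 add r2: issue@1 deps=(None,None) exec_start@1 write@4
I1 add r3: issue@2 deps=(None,None) exec_start@2 write@4
I2 add r2: issue@3 deps=(1,None) exec_start@4 write@7
I3 mul r3: issue@4 deps=(None,None) exec_start@4 write@7
I4 add r2: issue@5 deps=(2,None) exec_start@7 write@8

Answer: 4 4 7 7 8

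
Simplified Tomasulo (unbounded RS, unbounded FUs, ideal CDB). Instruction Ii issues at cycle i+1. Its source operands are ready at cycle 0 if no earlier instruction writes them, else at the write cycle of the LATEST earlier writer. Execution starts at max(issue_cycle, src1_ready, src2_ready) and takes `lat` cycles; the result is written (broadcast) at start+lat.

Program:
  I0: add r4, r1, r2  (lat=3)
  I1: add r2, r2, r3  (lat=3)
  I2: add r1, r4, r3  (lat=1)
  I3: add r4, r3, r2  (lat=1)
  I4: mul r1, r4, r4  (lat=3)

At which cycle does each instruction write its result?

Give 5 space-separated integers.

Answer: 4 5 5 6 9

Derivation:
I0 add r4: issue@1 deps=(None,None) exec_start@1 write@4
I1 add r2: issue@2 deps=(None,None) exec_start@2 write@5
I2 add r1: issue@3 deps=(0,None) exec_start@4 write@5
I3 add r4: issue@4 deps=(None,1) exec_start@5 write@6
I4 mul r1: issue@5 deps=(3,3) exec_start@6 write@9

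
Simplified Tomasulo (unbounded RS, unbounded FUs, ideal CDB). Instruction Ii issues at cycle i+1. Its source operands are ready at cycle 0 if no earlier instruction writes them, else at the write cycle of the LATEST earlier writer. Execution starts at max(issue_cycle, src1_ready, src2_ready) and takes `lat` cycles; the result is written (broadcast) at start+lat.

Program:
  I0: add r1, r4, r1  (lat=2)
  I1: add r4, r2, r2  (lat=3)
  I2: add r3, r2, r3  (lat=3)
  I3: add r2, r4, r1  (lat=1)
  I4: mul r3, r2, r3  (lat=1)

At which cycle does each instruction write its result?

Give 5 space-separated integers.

Answer: 3 5 6 6 7

Derivation:
I0 add r1: issue@1 deps=(None,None) exec_start@1 write@3
I1 add r4: issue@2 deps=(None,None) exec_start@2 write@5
I2 add r3: issue@3 deps=(None,None) exec_start@3 write@6
I3 add r2: issue@4 deps=(1,0) exec_start@5 write@6
I4 mul r3: issue@5 deps=(3,2) exec_start@6 write@7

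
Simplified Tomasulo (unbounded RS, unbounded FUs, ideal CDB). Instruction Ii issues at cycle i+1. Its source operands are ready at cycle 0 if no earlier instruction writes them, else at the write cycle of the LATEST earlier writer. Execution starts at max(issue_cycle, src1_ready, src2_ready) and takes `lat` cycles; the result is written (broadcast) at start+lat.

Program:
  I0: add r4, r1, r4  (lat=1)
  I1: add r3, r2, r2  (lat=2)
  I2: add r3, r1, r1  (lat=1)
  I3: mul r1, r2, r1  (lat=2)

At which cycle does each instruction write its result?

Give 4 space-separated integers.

Answer: 2 4 4 6

Derivation:
I0 add r4: issue@1 deps=(None,None) exec_start@1 write@2
I1 add r3: issue@2 deps=(None,None) exec_start@2 write@4
I2 add r3: issue@3 deps=(None,None) exec_start@3 write@4
I3 mul r1: issue@4 deps=(None,None) exec_start@4 write@6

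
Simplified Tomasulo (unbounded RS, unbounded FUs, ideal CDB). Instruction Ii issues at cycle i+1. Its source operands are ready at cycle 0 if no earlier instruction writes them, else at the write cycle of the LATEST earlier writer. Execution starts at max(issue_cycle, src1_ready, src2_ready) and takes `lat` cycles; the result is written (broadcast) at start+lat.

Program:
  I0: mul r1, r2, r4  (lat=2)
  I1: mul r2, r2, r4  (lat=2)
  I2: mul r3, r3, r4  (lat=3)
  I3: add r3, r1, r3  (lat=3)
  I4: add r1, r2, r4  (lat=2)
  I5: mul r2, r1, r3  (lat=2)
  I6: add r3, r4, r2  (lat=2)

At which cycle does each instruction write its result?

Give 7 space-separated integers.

Answer: 3 4 6 9 7 11 13

Derivation:
I0 mul r1: issue@1 deps=(None,None) exec_start@1 write@3
I1 mul r2: issue@2 deps=(None,None) exec_start@2 write@4
I2 mul r3: issue@3 deps=(None,None) exec_start@3 write@6
I3 add r3: issue@4 deps=(0,2) exec_start@6 write@9
I4 add r1: issue@5 deps=(1,None) exec_start@5 write@7
I5 mul r2: issue@6 deps=(4,3) exec_start@9 write@11
I6 add r3: issue@7 deps=(None,5) exec_start@11 write@13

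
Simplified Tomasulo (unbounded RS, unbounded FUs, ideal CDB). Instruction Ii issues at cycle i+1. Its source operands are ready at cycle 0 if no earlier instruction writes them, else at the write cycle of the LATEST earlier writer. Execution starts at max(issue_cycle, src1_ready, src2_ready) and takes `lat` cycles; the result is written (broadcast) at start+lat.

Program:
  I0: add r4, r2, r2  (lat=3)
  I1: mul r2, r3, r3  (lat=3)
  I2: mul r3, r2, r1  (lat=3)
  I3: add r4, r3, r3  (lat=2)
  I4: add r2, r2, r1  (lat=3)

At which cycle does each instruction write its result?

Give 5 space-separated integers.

I0 add r4: issue@1 deps=(None,None) exec_start@1 write@4
I1 mul r2: issue@2 deps=(None,None) exec_start@2 write@5
I2 mul r3: issue@3 deps=(1,None) exec_start@5 write@8
I3 add r4: issue@4 deps=(2,2) exec_start@8 write@10
I4 add r2: issue@5 deps=(1,None) exec_start@5 write@8

Answer: 4 5 8 10 8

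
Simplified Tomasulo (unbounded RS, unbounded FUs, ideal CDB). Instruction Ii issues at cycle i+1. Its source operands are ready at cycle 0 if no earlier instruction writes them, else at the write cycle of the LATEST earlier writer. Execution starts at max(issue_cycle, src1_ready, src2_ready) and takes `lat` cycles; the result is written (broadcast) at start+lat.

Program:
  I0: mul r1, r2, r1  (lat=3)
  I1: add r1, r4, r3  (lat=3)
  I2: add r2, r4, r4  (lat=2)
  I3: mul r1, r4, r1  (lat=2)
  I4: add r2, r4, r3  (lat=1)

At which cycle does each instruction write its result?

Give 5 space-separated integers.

Answer: 4 5 5 7 6

Derivation:
I0 mul r1: issue@1 deps=(None,None) exec_start@1 write@4
I1 add r1: issue@2 deps=(None,None) exec_start@2 write@5
I2 add r2: issue@3 deps=(None,None) exec_start@3 write@5
I3 mul r1: issue@4 deps=(None,1) exec_start@5 write@7
I4 add r2: issue@5 deps=(None,None) exec_start@5 write@6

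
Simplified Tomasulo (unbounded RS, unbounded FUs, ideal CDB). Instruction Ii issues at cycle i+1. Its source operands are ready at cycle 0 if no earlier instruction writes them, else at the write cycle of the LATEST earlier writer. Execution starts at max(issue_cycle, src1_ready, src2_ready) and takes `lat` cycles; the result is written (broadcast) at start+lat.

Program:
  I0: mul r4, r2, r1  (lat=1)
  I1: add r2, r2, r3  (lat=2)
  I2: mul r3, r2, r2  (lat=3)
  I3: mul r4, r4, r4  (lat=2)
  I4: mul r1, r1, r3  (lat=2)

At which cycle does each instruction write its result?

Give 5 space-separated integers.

I0 mul r4: issue@1 deps=(None,None) exec_start@1 write@2
I1 add r2: issue@2 deps=(None,None) exec_start@2 write@4
I2 mul r3: issue@3 deps=(1,1) exec_start@4 write@7
I3 mul r4: issue@4 deps=(0,0) exec_start@4 write@6
I4 mul r1: issue@5 deps=(None,2) exec_start@7 write@9

Answer: 2 4 7 6 9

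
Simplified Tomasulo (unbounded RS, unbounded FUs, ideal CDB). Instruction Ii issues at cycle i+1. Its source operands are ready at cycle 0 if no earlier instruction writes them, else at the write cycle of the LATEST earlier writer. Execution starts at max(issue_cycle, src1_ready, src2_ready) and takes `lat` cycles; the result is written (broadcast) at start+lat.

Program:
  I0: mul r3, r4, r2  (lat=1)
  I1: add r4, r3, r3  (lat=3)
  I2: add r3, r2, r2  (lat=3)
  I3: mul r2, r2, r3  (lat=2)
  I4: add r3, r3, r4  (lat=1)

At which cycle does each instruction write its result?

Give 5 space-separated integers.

I0 mul r3: issue@1 deps=(None,None) exec_start@1 write@2
I1 add r4: issue@2 deps=(0,0) exec_start@2 write@5
I2 add r3: issue@3 deps=(None,None) exec_start@3 write@6
I3 mul r2: issue@4 deps=(None,2) exec_start@6 write@8
I4 add r3: issue@5 deps=(2,1) exec_start@6 write@7

Answer: 2 5 6 8 7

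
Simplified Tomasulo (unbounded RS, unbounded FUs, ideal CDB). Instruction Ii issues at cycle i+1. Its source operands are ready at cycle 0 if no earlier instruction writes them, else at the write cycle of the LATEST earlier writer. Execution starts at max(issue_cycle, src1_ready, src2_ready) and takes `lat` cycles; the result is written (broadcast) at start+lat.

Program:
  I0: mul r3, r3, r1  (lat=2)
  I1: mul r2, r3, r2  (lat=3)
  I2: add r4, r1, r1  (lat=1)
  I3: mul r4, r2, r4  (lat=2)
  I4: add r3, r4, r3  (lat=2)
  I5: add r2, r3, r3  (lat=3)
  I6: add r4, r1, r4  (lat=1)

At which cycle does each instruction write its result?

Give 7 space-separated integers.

I0 mul r3: issue@1 deps=(None,None) exec_start@1 write@3
I1 mul r2: issue@2 deps=(0,None) exec_start@3 write@6
I2 add r4: issue@3 deps=(None,None) exec_start@3 write@4
I3 mul r4: issue@4 deps=(1,2) exec_start@6 write@8
I4 add r3: issue@5 deps=(3,0) exec_start@8 write@10
I5 add r2: issue@6 deps=(4,4) exec_start@10 write@13
I6 add r4: issue@7 deps=(None,3) exec_start@8 write@9

Answer: 3 6 4 8 10 13 9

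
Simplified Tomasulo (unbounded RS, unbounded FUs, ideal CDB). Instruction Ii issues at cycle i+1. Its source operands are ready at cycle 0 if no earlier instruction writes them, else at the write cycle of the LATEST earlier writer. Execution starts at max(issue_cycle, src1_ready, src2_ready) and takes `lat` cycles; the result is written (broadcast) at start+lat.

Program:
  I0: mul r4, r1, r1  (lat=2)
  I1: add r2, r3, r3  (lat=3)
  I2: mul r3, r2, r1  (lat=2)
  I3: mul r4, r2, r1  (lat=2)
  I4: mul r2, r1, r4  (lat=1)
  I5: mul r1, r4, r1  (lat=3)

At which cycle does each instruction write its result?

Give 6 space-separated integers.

Answer: 3 5 7 7 8 10

Derivation:
I0 mul r4: issue@1 deps=(None,None) exec_start@1 write@3
I1 add r2: issue@2 deps=(None,None) exec_start@2 write@5
I2 mul r3: issue@3 deps=(1,None) exec_start@5 write@7
I3 mul r4: issue@4 deps=(1,None) exec_start@5 write@7
I4 mul r2: issue@5 deps=(None,3) exec_start@7 write@8
I5 mul r1: issue@6 deps=(3,None) exec_start@7 write@10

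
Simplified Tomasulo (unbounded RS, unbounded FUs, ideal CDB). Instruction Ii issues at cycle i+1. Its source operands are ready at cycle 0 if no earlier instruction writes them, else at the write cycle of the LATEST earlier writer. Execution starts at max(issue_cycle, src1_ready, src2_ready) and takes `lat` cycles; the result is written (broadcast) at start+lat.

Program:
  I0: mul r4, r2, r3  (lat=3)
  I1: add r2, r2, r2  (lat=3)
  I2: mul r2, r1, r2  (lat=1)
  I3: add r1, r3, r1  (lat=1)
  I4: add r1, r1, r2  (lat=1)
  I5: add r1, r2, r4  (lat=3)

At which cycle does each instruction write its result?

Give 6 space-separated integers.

Answer: 4 5 6 5 7 9

Derivation:
I0 mul r4: issue@1 deps=(None,None) exec_start@1 write@4
I1 add r2: issue@2 deps=(None,None) exec_start@2 write@5
I2 mul r2: issue@3 deps=(None,1) exec_start@5 write@6
I3 add r1: issue@4 deps=(None,None) exec_start@4 write@5
I4 add r1: issue@5 deps=(3,2) exec_start@6 write@7
I5 add r1: issue@6 deps=(2,0) exec_start@6 write@9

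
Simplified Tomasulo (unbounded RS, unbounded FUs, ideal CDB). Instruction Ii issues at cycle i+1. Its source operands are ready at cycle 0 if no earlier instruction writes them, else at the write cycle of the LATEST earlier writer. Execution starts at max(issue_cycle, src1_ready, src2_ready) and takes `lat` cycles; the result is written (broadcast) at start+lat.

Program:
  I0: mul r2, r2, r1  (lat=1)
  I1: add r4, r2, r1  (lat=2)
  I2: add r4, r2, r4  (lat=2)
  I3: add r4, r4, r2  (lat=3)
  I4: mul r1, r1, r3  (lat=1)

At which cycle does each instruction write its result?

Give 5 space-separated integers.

Answer: 2 4 6 9 6

Derivation:
I0 mul r2: issue@1 deps=(None,None) exec_start@1 write@2
I1 add r4: issue@2 deps=(0,None) exec_start@2 write@4
I2 add r4: issue@3 deps=(0,1) exec_start@4 write@6
I3 add r4: issue@4 deps=(2,0) exec_start@6 write@9
I4 mul r1: issue@5 deps=(None,None) exec_start@5 write@6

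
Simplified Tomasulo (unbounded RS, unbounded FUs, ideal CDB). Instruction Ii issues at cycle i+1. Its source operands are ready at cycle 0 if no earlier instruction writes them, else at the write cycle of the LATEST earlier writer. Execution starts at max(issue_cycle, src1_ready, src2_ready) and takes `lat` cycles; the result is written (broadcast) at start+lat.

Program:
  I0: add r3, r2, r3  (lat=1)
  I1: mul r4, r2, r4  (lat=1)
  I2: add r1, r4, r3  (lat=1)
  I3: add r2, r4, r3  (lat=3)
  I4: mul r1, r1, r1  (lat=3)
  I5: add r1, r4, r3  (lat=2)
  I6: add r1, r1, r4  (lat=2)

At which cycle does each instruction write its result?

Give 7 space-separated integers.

I0 add r3: issue@1 deps=(None,None) exec_start@1 write@2
I1 mul r4: issue@2 deps=(None,None) exec_start@2 write@3
I2 add r1: issue@3 deps=(1,0) exec_start@3 write@4
I3 add r2: issue@4 deps=(1,0) exec_start@4 write@7
I4 mul r1: issue@5 deps=(2,2) exec_start@5 write@8
I5 add r1: issue@6 deps=(1,0) exec_start@6 write@8
I6 add r1: issue@7 deps=(5,1) exec_start@8 write@10

Answer: 2 3 4 7 8 8 10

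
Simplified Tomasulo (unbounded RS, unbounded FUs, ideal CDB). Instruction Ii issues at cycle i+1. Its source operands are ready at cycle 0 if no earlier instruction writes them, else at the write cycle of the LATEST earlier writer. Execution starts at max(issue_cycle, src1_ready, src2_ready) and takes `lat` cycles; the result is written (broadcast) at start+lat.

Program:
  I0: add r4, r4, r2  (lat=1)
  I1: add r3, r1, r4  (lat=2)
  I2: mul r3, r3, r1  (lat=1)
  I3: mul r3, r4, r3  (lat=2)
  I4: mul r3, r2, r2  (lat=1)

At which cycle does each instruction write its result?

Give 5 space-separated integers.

Answer: 2 4 5 7 6

Derivation:
I0 add r4: issue@1 deps=(None,None) exec_start@1 write@2
I1 add r3: issue@2 deps=(None,0) exec_start@2 write@4
I2 mul r3: issue@3 deps=(1,None) exec_start@4 write@5
I3 mul r3: issue@4 deps=(0,2) exec_start@5 write@7
I4 mul r3: issue@5 deps=(None,None) exec_start@5 write@6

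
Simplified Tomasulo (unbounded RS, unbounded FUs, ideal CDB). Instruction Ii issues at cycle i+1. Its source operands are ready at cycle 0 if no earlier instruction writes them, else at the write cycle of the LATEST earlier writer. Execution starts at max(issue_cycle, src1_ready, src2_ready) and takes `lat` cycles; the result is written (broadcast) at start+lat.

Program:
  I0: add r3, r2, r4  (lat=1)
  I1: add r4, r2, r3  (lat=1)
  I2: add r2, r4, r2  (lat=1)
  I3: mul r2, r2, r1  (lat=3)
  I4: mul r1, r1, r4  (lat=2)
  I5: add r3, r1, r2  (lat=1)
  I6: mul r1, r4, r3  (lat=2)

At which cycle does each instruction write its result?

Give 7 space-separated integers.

I0 add r3: issue@1 deps=(None,None) exec_start@1 write@2
I1 add r4: issue@2 deps=(None,0) exec_start@2 write@3
I2 add r2: issue@3 deps=(1,None) exec_start@3 write@4
I3 mul r2: issue@4 deps=(2,None) exec_start@4 write@7
I4 mul r1: issue@5 deps=(None,1) exec_start@5 write@7
I5 add r3: issue@6 deps=(4,3) exec_start@7 write@8
I6 mul r1: issue@7 deps=(1,5) exec_start@8 write@10

Answer: 2 3 4 7 7 8 10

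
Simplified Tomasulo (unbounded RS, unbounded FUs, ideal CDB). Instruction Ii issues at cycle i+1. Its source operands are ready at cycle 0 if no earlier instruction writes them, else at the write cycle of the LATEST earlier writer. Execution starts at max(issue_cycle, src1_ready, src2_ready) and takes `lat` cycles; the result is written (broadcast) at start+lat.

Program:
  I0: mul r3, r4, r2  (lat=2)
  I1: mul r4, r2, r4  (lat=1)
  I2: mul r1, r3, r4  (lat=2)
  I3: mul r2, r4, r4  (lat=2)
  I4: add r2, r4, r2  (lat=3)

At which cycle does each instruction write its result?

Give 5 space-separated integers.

Answer: 3 3 5 6 9

Derivation:
I0 mul r3: issue@1 deps=(None,None) exec_start@1 write@3
I1 mul r4: issue@2 deps=(None,None) exec_start@2 write@3
I2 mul r1: issue@3 deps=(0,1) exec_start@3 write@5
I3 mul r2: issue@4 deps=(1,1) exec_start@4 write@6
I4 add r2: issue@5 deps=(1,3) exec_start@6 write@9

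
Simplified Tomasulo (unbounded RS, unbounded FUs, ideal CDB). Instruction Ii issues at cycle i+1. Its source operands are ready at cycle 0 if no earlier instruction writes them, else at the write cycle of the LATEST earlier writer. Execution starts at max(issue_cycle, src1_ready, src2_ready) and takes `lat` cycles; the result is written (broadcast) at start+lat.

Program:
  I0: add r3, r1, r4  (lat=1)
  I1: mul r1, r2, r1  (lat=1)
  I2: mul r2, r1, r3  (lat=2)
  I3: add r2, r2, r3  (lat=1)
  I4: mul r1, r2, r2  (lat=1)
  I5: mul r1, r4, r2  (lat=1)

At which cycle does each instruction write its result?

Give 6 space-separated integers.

Answer: 2 3 5 6 7 7

Derivation:
I0 add r3: issue@1 deps=(None,None) exec_start@1 write@2
I1 mul r1: issue@2 deps=(None,None) exec_start@2 write@3
I2 mul r2: issue@3 deps=(1,0) exec_start@3 write@5
I3 add r2: issue@4 deps=(2,0) exec_start@5 write@6
I4 mul r1: issue@5 deps=(3,3) exec_start@6 write@7
I5 mul r1: issue@6 deps=(None,3) exec_start@6 write@7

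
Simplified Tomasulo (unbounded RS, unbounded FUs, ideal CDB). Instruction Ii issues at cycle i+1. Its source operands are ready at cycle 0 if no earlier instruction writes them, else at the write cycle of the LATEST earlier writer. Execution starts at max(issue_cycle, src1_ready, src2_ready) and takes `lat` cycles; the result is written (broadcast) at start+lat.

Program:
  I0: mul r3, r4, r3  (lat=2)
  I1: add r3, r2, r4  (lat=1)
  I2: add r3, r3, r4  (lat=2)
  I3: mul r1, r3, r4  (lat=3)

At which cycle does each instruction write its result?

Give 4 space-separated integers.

I0 mul r3: issue@1 deps=(None,None) exec_start@1 write@3
I1 add r3: issue@2 deps=(None,None) exec_start@2 write@3
I2 add r3: issue@3 deps=(1,None) exec_start@3 write@5
I3 mul r1: issue@4 deps=(2,None) exec_start@5 write@8

Answer: 3 3 5 8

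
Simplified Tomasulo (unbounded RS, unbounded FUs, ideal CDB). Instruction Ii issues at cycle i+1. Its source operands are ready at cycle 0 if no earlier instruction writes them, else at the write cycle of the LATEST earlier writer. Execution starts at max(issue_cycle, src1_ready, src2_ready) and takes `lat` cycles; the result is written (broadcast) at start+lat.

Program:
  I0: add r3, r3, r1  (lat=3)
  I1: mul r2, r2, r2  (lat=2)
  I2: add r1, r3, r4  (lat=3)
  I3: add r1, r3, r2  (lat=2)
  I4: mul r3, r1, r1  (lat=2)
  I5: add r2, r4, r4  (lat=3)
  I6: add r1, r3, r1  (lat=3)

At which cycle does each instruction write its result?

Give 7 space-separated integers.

I0 add r3: issue@1 deps=(None,None) exec_start@1 write@4
I1 mul r2: issue@2 deps=(None,None) exec_start@2 write@4
I2 add r1: issue@3 deps=(0,None) exec_start@4 write@7
I3 add r1: issue@4 deps=(0,1) exec_start@4 write@6
I4 mul r3: issue@5 deps=(3,3) exec_start@6 write@8
I5 add r2: issue@6 deps=(None,None) exec_start@6 write@9
I6 add r1: issue@7 deps=(4,3) exec_start@8 write@11

Answer: 4 4 7 6 8 9 11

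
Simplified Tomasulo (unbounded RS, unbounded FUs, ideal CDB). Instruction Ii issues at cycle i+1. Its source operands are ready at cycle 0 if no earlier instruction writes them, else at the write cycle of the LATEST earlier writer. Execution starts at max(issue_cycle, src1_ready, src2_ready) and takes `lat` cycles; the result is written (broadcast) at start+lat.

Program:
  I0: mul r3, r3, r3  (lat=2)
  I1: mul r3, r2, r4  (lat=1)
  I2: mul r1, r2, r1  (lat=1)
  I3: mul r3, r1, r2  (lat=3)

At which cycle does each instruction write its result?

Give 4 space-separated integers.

Answer: 3 3 4 7

Derivation:
I0 mul r3: issue@1 deps=(None,None) exec_start@1 write@3
I1 mul r3: issue@2 deps=(None,None) exec_start@2 write@3
I2 mul r1: issue@3 deps=(None,None) exec_start@3 write@4
I3 mul r3: issue@4 deps=(2,None) exec_start@4 write@7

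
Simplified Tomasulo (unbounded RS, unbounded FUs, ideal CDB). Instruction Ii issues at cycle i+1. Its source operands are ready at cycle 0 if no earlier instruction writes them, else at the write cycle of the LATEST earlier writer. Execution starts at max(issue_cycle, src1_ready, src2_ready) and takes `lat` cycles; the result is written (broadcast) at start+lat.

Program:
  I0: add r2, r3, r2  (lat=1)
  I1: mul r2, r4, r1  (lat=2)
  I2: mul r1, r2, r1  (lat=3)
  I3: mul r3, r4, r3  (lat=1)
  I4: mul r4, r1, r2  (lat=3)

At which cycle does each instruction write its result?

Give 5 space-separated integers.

Answer: 2 4 7 5 10

Derivation:
I0 add r2: issue@1 deps=(None,None) exec_start@1 write@2
I1 mul r2: issue@2 deps=(None,None) exec_start@2 write@4
I2 mul r1: issue@3 deps=(1,None) exec_start@4 write@7
I3 mul r3: issue@4 deps=(None,None) exec_start@4 write@5
I4 mul r4: issue@5 deps=(2,1) exec_start@7 write@10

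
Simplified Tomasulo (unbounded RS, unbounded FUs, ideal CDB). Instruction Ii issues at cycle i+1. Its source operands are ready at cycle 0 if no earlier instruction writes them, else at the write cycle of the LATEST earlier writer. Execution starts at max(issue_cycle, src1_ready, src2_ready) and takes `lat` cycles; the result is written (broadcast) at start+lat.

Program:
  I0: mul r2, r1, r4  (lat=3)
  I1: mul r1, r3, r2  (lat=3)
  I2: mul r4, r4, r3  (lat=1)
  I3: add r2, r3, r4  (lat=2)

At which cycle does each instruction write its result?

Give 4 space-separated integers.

I0 mul r2: issue@1 deps=(None,None) exec_start@1 write@4
I1 mul r1: issue@2 deps=(None,0) exec_start@4 write@7
I2 mul r4: issue@3 deps=(None,None) exec_start@3 write@4
I3 add r2: issue@4 deps=(None,2) exec_start@4 write@6

Answer: 4 7 4 6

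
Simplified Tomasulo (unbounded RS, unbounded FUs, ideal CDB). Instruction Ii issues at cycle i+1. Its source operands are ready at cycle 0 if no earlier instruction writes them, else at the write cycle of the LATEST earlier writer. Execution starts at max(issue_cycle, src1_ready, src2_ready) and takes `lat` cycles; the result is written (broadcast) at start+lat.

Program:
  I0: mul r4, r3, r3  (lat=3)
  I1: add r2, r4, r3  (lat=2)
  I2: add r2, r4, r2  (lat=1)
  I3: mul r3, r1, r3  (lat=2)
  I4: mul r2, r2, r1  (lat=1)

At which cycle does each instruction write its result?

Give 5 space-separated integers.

Answer: 4 6 7 6 8

Derivation:
I0 mul r4: issue@1 deps=(None,None) exec_start@1 write@4
I1 add r2: issue@2 deps=(0,None) exec_start@4 write@6
I2 add r2: issue@3 deps=(0,1) exec_start@6 write@7
I3 mul r3: issue@4 deps=(None,None) exec_start@4 write@6
I4 mul r2: issue@5 deps=(2,None) exec_start@7 write@8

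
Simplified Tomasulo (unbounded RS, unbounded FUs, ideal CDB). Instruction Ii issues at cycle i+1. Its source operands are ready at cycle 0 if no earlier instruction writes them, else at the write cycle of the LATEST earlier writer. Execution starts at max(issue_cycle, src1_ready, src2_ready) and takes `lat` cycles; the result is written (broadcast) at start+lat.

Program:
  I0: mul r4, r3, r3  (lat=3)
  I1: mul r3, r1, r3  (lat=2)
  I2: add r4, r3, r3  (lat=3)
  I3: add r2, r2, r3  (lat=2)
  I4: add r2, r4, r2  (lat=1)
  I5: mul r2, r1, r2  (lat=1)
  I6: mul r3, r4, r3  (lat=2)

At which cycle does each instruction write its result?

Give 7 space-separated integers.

Answer: 4 4 7 6 8 9 9

Derivation:
I0 mul r4: issue@1 deps=(None,None) exec_start@1 write@4
I1 mul r3: issue@2 deps=(None,None) exec_start@2 write@4
I2 add r4: issue@3 deps=(1,1) exec_start@4 write@7
I3 add r2: issue@4 deps=(None,1) exec_start@4 write@6
I4 add r2: issue@5 deps=(2,3) exec_start@7 write@8
I5 mul r2: issue@6 deps=(None,4) exec_start@8 write@9
I6 mul r3: issue@7 deps=(2,1) exec_start@7 write@9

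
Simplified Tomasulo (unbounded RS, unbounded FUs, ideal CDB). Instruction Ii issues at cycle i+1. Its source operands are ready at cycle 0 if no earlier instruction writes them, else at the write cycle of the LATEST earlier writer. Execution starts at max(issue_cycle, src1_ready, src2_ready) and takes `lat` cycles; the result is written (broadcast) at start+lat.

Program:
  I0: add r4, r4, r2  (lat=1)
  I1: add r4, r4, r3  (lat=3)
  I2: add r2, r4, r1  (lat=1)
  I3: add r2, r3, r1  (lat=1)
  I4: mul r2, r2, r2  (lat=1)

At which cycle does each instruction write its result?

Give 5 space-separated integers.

Answer: 2 5 6 5 6

Derivation:
I0 add r4: issue@1 deps=(None,None) exec_start@1 write@2
I1 add r4: issue@2 deps=(0,None) exec_start@2 write@5
I2 add r2: issue@3 deps=(1,None) exec_start@5 write@6
I3 add r2: issue@4 deps=(None,None) exec_start@4 write@5
I4 mul r2: issue@5 deps=(3,3) exec_start@5 write@6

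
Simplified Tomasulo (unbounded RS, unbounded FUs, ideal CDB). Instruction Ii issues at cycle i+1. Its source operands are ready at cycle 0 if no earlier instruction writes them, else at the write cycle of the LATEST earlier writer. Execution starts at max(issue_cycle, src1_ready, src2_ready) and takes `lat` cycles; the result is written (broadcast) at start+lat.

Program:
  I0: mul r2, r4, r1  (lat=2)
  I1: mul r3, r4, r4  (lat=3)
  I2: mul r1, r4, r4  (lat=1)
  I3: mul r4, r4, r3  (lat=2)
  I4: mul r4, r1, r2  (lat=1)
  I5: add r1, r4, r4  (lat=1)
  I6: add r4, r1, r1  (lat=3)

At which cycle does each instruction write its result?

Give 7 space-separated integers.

I0 mul r2: issue@1 deps=(None,None) exec_start@1 write@3
I1 mul r3: issue@2 deps=(None,None) exec_start@2 write@5
I2 mul r1: issue@3 deps=(None,None) exec_start@3 write@4
I3 mul r4: issue@4 deps=(None,1) exec_start@5 write@7
I4 mul r4: issue@5 deps=(2,0) exec_start@5 write@6
I5 add r1: issue@6 deps=(4,4) exec_start@6 write@7
I6 add r4: issue@7 deps=(5,5) exec_start@7 write@10

Answer: 3 5 4 7 6 7 10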